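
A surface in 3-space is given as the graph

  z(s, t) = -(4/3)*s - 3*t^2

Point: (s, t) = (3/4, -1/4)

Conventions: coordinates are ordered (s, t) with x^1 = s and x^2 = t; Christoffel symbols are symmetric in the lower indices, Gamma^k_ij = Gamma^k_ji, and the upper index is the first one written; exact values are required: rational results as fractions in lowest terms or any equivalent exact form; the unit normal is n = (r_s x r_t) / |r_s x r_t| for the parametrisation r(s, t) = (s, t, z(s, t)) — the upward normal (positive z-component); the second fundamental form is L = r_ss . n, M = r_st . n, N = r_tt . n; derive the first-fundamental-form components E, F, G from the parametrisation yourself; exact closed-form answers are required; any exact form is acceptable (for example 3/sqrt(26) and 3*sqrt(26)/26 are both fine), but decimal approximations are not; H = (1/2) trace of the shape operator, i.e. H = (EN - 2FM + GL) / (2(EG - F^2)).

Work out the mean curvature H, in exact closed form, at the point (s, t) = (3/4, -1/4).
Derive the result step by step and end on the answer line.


z_s = -4/3, z_t = 3/2, z_ss = 0, z_st = 0, z_tt = -6
E = 25/9, F = -2, G = 13/4; answer radicand W^2 = 181/36
unnormalised second-form numerators: l = 0, m = 0, n = -6; L = l/sqrt(181/36), and similarly M = m/sqrt(W^2), N = n/sqrt(W^2)
H = (E*n - 2*F*m + G*l) / (2*(EG - F^2)*sqrt(W^2)); E*n - 2*F*m + G*l = -50/3, EG - F^2 = 181/36, so H = (-300/181)/sqrt(181/36)

Answer: H = -1800*sqrt(181)/32761


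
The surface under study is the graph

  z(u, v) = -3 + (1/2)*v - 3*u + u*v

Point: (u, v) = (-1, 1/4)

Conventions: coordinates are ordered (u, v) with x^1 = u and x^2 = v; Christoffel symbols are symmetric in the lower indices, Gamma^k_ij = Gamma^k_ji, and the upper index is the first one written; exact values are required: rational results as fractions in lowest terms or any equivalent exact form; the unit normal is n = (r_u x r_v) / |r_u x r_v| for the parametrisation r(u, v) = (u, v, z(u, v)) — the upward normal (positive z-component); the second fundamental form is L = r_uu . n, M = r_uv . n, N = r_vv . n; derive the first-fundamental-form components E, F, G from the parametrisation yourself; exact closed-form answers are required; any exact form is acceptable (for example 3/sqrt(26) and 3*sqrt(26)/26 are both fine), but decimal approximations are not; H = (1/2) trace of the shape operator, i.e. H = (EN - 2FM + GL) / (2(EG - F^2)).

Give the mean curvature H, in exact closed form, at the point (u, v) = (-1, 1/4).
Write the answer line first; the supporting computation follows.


Answer: H = -88*sqrt(141)/19881

z_u = -11/4, z_v = -1/2, z_uu = 0, z_uv = 1, z_vv = 0
E = 137/16, F = 11/8, G = 5/4; answer radicand W^2 = 141/16
unnormalised second-form numerators: l = 0, m = 1, n = 0; L = l/sqrt(141/16), and similarly M = m/sqrt(W^2), N = n/sqrt(W^2)
H = (E*n - 2*F*m + G*l) / (2*(EG - F^2)*sqrt(W^2)); E*n - 2*F*m + G*l = -11/4, EG - F^2 = 141/16, so H = (-22/141)/sqrt(141/16)


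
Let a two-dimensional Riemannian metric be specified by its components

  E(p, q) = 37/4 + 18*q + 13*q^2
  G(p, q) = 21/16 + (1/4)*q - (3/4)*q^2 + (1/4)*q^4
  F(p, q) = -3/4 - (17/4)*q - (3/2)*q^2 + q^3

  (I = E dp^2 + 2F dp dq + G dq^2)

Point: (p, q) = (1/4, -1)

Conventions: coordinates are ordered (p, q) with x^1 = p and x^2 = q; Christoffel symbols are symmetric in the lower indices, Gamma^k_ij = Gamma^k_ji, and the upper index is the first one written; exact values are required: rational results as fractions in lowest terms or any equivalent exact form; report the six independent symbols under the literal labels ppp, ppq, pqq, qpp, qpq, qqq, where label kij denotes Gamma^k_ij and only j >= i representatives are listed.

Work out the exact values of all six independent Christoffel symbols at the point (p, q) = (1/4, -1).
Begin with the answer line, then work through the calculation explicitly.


Answer: Gamma_ppp = -256/89, Gamma_ppq = -144/89, Gamma_pqq = 39/89, Gamma_qpp = 1088/89, Gamma_qpq = 256/89, Gamma_qqq = -10/89

E = 17/4, F = 1, G = 9/16 at the point
E_p = 0, E_q = -8, F_p = 0, F_q = 7/4, G_p = 0, G_q = 3/4
EG - F^2 = 89/64;  g^inv = (64/89) * [[9/16, -1], [-1, 17/4]]
first-kind symbols [ij,l] = (1/2)(d_i g_jl + d_j g_il - d_l g_ij): [pp,p] = E_p/2 = 0, [pp,q] = F_p - E_q/2 = 4, [pq,p] = E_q/2 = -4, [pq,q] = G_p/2 = 0, [qq,p] = F_q - G_p/2 = 7/4, [qq,q] = G_q/2 = 3/8
Gamma^p_ij = (G*[ij,p] - F*[ij,q])/(EG - F^2), Gamma^q_ij = (E*[ij,q] - F*[ij,p])/(EG - F^2)


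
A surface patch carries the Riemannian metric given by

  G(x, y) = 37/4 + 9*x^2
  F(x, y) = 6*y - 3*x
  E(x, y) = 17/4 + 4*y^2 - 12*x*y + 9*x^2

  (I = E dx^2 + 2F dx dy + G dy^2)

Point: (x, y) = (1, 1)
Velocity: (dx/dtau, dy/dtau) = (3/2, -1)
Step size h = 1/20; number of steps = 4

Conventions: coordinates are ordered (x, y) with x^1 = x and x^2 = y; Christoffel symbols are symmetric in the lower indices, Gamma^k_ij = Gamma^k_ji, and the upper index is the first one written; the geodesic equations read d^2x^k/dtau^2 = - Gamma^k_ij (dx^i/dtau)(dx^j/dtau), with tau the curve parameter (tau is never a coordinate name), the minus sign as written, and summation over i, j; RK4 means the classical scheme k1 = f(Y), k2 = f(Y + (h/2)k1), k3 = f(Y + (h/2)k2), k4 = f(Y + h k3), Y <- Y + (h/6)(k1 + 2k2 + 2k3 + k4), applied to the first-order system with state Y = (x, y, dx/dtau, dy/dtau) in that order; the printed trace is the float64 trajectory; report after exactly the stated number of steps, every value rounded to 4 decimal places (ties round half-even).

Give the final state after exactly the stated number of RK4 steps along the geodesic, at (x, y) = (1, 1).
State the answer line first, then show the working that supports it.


Answer: x = 1.2529, y = 0.8300, dx/dtau = 1.0827, dy/dtau = -0.7423

f(Y) = (dx/dtau, dy/dtau, -Gamma^x_ij Y'^i Y'^j, -Gamma^y_ij Y'^i Y'^j) with the Gammas evaluated at the stage position; h = 0.050000; intermediate values shown to 6 dp
step 0: x = 1.0000, y = 1.0000, dx/dtau = 1.5000, dy/dtau = -1.0000
step 1:
  k1: at (x, y) = (1.000000, 1.000000), (dx/dtau, dy/dtau) = (1.500000, -1.000000); Gamma_xxx = 0.665227, Gamma_xxy = -0.731461, Gamma_xyy = -0.630670, Gamma_yxx = -0.164147, Gamma_yxy = 0.613391, Gamma_yyy = 0.103672; k1 = (1.500000, -1.000000, -3.060475, 2.105832)
  k2: at (x, y) = (1.037500, 0.975000), (dx/dtau, dy/dtau) = (1.423488, -0.947354); Gamma_xxx = 0.688683, Gamma_xxy = -0.705913, Gamma_xyy = -0.641125, Gamma_yxx = -0.135195, Gamma_yxy = 0.595107, Gamma_yyy = 0.092677; k2 = (1.423488, -0.947354, -2.724010, 1.795833)
  k3: at (x, y) = (1.035587, 0.976316), (dx/dtau, dy/dtau) = (1.431900, -0.955104); Gamma_xxx = 0.687640, Gamma_xxy = -0.707273, Gamma_xyy = -0.640785, Gamma_yxx = -0.136681, Gamma_yxy = 0.596027, Gamma_yyy = 0.093265; k3 = (1.431900, -0.955104, -2.759907, 1.825433)
  k4: at (x, y) = (1.071595, 0.952245), (dx/dtau, dy/dtau) = (1.362005, -0.908728); Gamma_xxx = 0.704538, Gamma_xxy = -0.681831, Gamma_xyy = -0.645237, Gamma_yxx = -0.109259, Gamma_yxy = 0.579430, Gamma_yyy = 0.082321; k4 = (1.362005, -0.908728, -2.461924, 1.569014)
  Y <- Y + (h/6)(k1 + 2k2 + 2k3 + k4): x = 1.0714, y = 0.9524, dx/dtau = 1.3626, dy/dtau = -0.9090
step 2:
  k1: at (x, y) = (1.071440, 0.952386), (dx/dtau, dy/dtau) = (1.362581, -0.909022); Gamma_xxx = 0.704473, Gamma_xxy = -0.681966, Gamma_xyy = -0.645258, Gamma_yxx = -0.109391, Gamma_yxy = 0.579510, Gamma_yyy = 0.082380; k1 = (1.362581, -0.909022, -2.464142, 1.570608)
  k2: at (x, y) = (1.105504, 0.929661), (dx/dtau, dy/dtau) = (1.300978, -0.869757); Gamma_xxx = 0.715773, Gamma_xxy = -0.657679, Gamma_xyy = -0.645260, Gamma_yxx = -0.084166, Gamma_yxy = 0.564803, Gamma_yyy = 0.072063; k2 = (1.300978, -0.869757, -2.211726, 1.366129)
  k3: at (x, y) = (1.103964, 0.930642), (dx/dtau, dy/dtau) = (1.307288, -0.874869); Gamma_xxx = 0.715355, Gamma_xxy = -0.658749, Gamma_xyy = -0.645303, Gamma_yxx = -0.085270, Gamma_yxy = 0.565435, Gamma_yyy = 0.072512; k3 = (1.307288, -0.874869, -2.235461, 1.383609)
  k4: at (x, y) = (1.136804, 0.908643), (dx/dtau, dy/dtau) = (1.250808, -0.839841); Gamma_xxx = 0.722652, Gamma_xxy = -0.635432, Gamma_xyy = -0.642219, Gamma_yxx = -0.061731, Gamma_yxy = 0.552104, Gamma_yyy = 0.062787; k4 = (1.250808, -0.839841, -2.012644, 1.212243)
  Y <- Y + (h/6)(k1 + 2k2 + 2k3 + k4): x = 1.1367, y = 0.9087, dx/dtau = 1.2512, dy/dtau = -0.8400
step 3:
  k1: at (x, y) = (1.136689, 0.908735), (dx/dtau, dy/dtau) = (1.251155, -0.840002); Gamma_xxx = 0.722632, Gamma_xxy = -0.635521, Gamma_xyy = -0.642245, Gamma_yxx = -0.061818, Gamma_yxy = 0.552153, Gamma_yyy = 0.062825; k1 = (1.251155, -0.840002, -2.013861, 1.213036)
  k2: at (x, y) = (1.167968, 0.887735), (dx/dtau, dy/dtau) = (1.200809, -0.809677); Gamma_xxx = 0.726597, Gamma_xxy = -0.613677, Gamma_xyy = -0.636961, Gamma_yxx = -0.040291, Gamma_yxy = 0.540250, Gamma_yyy = 0.053925; k2 = (1.200809, -0.809677, -1.823449, 1.073279)
  k3: at (x, y) = (1.166709, 0.888493), (dx/dtau, dy/dtau) = (1.205569, -0.813170); Gamma_xxx = 0.726489, Gamma_xxy = -0.614500, Gamma_xyy = -0.637149, Gamma_yxx = -0.041105, Gamma_yxy = 0.540695, Gamma_yyy = 0.054254; k3 = (1.205569, -0.813170, -1.839392, 1.083989)
  k4: at (x, y) = (1.196968, 0.868077), (dx/dtau, dy/dtau) = (1.159185, -0.785803); Gamma_xxx = 0.728007, Gamma_xxy = -0.593823, Gamma_xyy = -0.630315, Gamma_yxx = -0.021138, Gamma_yxy = 0.529848, Gamma_yyy = 0.046042; k4 = (1.159185, -0.785803, -1.670836, 0.965241)
  Y <- Y + (h/6)(k1 + 2k2 + 2k3 + k4): x = 1.1969, y = 0.8681, dx/dtau = 1.1594, dy/dtau = -0.7859
step 4:
  k1: at (x, y) = (1.196882, 0.868140), (dx/dtau, dy/dtau) = (1.159402, -0.785896); Gamma_xxx = 0.728005, Gamma_xxy = -0.593884, Gamma_xyy = -0.630340, Gamma_yxx = -0.021195, Gamma_yxy = 0.529878, Gamma_yyy = 0.046065; k1 = (1.159402, -0.785896, -1.671533, 0.965657)
  k2: at (x, y) = (1.225867, 0.848492), (dx/dtau, dy/dtau) = (1.117614, -0.761754); Gamma_xxx = 0.727533, Gamma_xxy = -0.574623, Gamma_xyy = -0.622476, Gamma_yxx = -0.002943, Gamma_yxy = 0.520091, Gamma_yyy = 0.038630; k2 = (1.117614, -0.761754, -1.525936, 0.866817)
  k3: at (x, y) = (1.224822, 0.849096), (dx/dtau, dy/dtau) = (1.121254, -0.764225); Gamma_xxx = 0.727576, Gamma_xxy = -0.575256, Gamma_xyy = -0.622708, Gamma_yxx = -0.003546, Gamma_yxy = 0.520415, Gamma_yyy = 0.038868; k3 = (1.121254, -0.764225, -1.536891, 0.873635)
  k4: at (x, y) = (1.252944, 0.829928), (dx/dtau, dy/dtau) = (1.082557, -0.742214); Gamma_xxx = 0.725606, Gamma_xxy = -0.557121, Gamma_xyy = -0.614120, Gamma_yxx = 0.013353, Gamma_yxy = 0.511428, Gamma_yyy = 0.032067; k4 = (1.082557, -0.742214, -1.407333, 0.788541)
  Y <- Y + (h/6)(k1 + 2k2 + 2k3 + k4): x = 1.2529, y = 0.8300, dx/dtau = 1.0827, dy/dtau = -0.7423


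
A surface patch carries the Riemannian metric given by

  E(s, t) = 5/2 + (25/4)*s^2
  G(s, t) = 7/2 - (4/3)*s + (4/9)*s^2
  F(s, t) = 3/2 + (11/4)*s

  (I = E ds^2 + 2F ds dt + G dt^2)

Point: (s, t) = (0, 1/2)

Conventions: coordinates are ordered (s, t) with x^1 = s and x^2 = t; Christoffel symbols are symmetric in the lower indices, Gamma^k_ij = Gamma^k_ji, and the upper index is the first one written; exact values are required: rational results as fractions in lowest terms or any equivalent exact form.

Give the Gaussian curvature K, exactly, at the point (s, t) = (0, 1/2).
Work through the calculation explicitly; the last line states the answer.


E = 5/2, F = 3/2, G = 7/2, EG - F^2 = 13/2 at the point
E_s = 0, E_t = 0, F_s = 11/4, F_t = 0, G_s = -4/3, G_t = 0
E_tt = 0, F_st = 0, G_ss = 8/9
Compute both Brioschi determinants and normalise by (EG - F^2)^2.
M1 = [[-E_tt/2 + F_st - G_ss/2, E_s/2, F_s - E_t/2], [F_t - G_s/2, E, F], [G_t/2, F, G]] = [[-4/9, 0, 11/4], [2/3, 5/2, 3/2], [0, 3/2, 7/2]]; det M1 = -5/36
M2 = [[0, E_t/2, G_s/2], [E_t/2, E, F], [G_s/2, F, G]] = [[0, 0, -2/3], [0, 5/2, 3/2], [-2/3, 3/2, 7/2]]; det M2 = -10/9
det M1 - det M2 = 35/36; K = 35/36 / (13/2)^2 = 35/1521

Answer: K = 35/1521


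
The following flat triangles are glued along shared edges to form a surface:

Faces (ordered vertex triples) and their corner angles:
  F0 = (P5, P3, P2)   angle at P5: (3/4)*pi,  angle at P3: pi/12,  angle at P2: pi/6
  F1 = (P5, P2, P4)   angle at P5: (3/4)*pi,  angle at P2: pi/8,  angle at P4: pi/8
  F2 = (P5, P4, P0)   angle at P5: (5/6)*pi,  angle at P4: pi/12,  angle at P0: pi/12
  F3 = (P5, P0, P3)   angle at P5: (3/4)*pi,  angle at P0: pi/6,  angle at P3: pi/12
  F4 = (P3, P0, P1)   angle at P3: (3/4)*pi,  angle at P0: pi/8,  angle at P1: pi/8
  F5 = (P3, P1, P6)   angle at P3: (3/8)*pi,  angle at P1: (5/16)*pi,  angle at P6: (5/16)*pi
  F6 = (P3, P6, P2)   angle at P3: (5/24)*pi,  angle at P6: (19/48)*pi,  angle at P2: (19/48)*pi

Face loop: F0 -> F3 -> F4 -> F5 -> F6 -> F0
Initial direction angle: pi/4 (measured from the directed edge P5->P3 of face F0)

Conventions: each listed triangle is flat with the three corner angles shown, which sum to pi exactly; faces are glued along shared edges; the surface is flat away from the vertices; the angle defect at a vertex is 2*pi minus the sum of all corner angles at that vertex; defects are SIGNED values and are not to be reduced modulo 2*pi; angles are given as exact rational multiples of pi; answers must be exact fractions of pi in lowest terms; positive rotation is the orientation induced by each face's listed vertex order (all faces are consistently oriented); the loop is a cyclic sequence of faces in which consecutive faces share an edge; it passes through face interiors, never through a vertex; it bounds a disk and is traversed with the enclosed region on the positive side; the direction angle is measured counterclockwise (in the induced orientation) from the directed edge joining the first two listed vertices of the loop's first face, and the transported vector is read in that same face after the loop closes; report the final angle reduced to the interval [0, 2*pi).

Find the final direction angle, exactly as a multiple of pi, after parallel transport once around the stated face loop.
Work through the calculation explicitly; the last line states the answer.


enclosed vertex P3: corner angles sum to (3/2)*pi, defect = 2*pi - (3/2)*pi = pi/2
by Gauss-Bonnet the loop rotates the vector by the enclosed defect sum (positive orientation, mod 2*pi)
final angle = pi/4 + pi/2 = (3/4)*pi (mod 2*pi)

Answer: final direction angle = (3/4)*pi


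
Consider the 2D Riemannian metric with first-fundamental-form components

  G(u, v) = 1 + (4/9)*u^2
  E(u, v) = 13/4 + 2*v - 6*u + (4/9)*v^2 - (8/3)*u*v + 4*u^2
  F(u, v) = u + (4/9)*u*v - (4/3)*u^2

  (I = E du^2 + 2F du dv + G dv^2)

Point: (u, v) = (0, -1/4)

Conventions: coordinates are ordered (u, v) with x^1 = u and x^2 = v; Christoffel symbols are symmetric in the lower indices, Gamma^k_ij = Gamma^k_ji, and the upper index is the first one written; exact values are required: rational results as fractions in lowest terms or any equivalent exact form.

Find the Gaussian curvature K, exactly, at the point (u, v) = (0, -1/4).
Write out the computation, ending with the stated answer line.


E = 25/9, F = 0, G = 1, EG - F^2 = 25/9 at the point
E_u = -16/3, E_v = 16/9, F_u = 8/9, F_v = 0, G_u = 0, G_v = 0
E_vv = 8/9, F_uv = 4/9, G_uu = 8/9
Using the Brioschi determinant formula for K from the metric derivatives:
M1 = [[-E_vv/2 + F_uv - G_uu/2, E_u/2, F_u - E_v/2], [F_v - G_u/2, E, F], [G_v/2, F, G]] = [[-4/9, -8/3, 0], [0, 25/9, 0], [0, 0, 1]]; det M1 = -100/81
M2 = [[0, E_v/2, G_u/2], [E_v/2, E, F], [G_u/2, F, G]] = [[0, 8/9, 0], [8/9, 25/9, 0], [0, 0, 1]]; det M2 = -64/81
det M1 - det M2 = -4/9; K = -4/9 / (25/9)^2 = -36/625

Answer: K = -36/625


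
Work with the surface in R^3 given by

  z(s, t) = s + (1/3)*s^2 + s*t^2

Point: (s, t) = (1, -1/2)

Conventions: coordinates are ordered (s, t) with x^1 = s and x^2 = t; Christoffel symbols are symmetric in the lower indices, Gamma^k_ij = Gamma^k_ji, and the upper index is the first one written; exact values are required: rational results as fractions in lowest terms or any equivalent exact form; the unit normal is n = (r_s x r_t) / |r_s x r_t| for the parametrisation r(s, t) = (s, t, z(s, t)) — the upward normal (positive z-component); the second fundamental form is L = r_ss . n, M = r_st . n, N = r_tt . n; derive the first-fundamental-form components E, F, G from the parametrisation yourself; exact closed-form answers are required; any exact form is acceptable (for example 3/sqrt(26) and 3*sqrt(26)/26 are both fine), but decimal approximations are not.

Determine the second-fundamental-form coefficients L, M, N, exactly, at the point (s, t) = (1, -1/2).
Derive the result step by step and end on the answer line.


z_s = 23/12, z_t = -1, z_ss = 2/3, z_st = -1, z_tt = 2
E = 673/144, F = -23/12, G = 2; answer radicand W^2 = 817/144
unnormalised second-form numerators: l = 2/3, m = -1, n = 2; L = l/sqrt(817/144), and similarly M = m/sqrt(W^2), N = n/sqrt(W^2)

Answer: L = 8*sqrt(817)/817, M = -12*sqrt(817)/817, N = 24*sqrt(817)/817


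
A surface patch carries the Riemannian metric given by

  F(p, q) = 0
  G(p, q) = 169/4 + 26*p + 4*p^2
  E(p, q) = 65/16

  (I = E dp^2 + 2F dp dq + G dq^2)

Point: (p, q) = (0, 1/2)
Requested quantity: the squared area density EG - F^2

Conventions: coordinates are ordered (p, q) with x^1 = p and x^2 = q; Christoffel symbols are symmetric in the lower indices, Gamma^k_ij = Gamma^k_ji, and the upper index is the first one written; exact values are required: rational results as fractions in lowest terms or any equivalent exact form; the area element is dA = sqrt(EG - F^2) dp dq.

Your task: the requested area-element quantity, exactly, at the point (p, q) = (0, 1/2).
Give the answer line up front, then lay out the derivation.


Answer: EG - F^2 = 10985/64

E = 65/16, F = 0, G = 169/4; EG - F^2 = 10985/64


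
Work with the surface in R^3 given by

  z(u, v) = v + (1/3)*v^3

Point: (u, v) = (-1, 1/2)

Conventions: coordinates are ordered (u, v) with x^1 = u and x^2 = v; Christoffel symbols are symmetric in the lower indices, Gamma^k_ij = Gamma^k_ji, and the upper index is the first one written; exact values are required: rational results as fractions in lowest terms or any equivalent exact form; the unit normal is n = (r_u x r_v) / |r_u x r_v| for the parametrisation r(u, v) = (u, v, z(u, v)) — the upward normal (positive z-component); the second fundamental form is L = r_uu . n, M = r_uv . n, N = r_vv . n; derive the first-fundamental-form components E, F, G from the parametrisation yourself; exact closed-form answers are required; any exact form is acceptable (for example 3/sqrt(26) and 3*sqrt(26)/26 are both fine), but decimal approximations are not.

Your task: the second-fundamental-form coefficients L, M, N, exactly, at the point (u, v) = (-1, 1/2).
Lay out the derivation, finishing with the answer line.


z_u = 0, z_v = 5/4, z_uu = 0, z_uv = 0, z_vv = 1
E = 1, F = 0, G = 41/16; answer radicand W^2 = 41/16
unnormalised second-form numerators: l = 0, m = 0, n = 1; L = l/sqrt(41/16), and similarly M = m/sqrt(W^2), N = n/sqrt(W^2)

Answer: L = 0, M = 0, N = 4*sqrt(41)/41


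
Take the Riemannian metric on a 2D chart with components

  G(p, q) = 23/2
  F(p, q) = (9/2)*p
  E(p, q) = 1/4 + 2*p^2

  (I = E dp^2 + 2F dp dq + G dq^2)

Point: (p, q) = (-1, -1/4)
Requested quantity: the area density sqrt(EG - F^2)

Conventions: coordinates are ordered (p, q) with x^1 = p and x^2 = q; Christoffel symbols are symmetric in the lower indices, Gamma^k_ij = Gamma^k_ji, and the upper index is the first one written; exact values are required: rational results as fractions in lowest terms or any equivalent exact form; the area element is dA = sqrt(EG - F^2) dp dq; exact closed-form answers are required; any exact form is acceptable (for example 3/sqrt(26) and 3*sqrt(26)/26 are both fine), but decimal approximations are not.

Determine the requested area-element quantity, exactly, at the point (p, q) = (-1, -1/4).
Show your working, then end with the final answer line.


E = 9/4, F = -9/2, G = 23/2; EG - F^2 = 45/8

Answer: sqrt(EG - F^2) = 3*sqrt(10)/4


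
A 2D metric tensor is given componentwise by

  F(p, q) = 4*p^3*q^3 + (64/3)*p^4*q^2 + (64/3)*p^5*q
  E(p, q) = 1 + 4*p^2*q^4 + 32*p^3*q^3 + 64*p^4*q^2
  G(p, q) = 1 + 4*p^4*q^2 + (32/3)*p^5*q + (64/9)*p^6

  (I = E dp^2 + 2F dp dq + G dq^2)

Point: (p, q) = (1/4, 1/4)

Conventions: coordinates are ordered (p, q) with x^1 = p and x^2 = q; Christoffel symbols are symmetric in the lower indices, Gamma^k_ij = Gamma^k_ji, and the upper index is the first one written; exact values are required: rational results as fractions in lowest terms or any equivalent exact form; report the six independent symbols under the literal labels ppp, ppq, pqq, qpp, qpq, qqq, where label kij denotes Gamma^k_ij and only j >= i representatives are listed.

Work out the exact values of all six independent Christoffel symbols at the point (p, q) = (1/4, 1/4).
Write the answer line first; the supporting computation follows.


Answer: Gamma_ppp = 162/949, Gamma_ppq = 108/949, Gamma_pqq = 18/949, Gamma_qpp = 378/4745, Gamma_qpq = 252/4745, Gamma_qqq = 42/4745

E = 1049/1024, F = 35/3072, G = 9265/9216 at the point
E_p = 45/128, E_q = 15/64, F_p = 51/256, F_q = 19/256, G_p = 7/64, G_q = 7/384
EG - F^2 = 4745/4608;  g^inv = (4608/4745) * [[9265/9216, -35/3072], [-35/3072, 1049/1024]]
first-kind symbols [ij,l] = (1/2)(d_i g_jl + d_j g_il - d_l g_ij): [pp,p] = E_p/2 = 45/256, [pp,q] = F_p - E_q/2 = 21/256, [pq,p] = E_q/2 = 15/128, [pq,q] = G_p/2 = 7/128, [qq,p] = F_q - G_p/2 = 5/256, [qq,q] = G_q/2 = 7/768
Gamma^p_ij = (G*[ij,p] - F*[ij,q])/(EG - F^2), Gamma^q_ij = (E*[ij,q] - F*[ij,p])/(EG - F^2)


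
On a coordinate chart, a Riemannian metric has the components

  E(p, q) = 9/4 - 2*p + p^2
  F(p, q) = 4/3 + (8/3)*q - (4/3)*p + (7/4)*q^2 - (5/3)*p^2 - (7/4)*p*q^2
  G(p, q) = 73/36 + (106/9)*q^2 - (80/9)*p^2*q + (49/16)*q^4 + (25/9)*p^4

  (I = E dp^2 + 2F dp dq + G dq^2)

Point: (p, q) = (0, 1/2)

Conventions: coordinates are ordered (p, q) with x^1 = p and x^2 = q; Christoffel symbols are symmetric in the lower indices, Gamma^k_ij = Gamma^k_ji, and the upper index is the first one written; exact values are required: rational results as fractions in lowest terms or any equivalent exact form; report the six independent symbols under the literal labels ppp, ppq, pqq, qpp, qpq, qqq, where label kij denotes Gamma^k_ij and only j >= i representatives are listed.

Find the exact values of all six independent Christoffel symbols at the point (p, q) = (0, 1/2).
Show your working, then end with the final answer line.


E = 9/4, F = 149/48, G = 11897/2304 at the point
E_p = -2, E_q = 0, F_p = -85/48, F_q = 53/12, G_p = 0, G_q = 3833/288
EG - F^2 = 18269/9216;  g^inv = (9216/18269) * [[11897/2304, -149/48], [-149/48, 9/4]]
first-kind symbols [ij,l] = (1/2)(d_i g_jl + d_j g_il - d_l g_ij): [pp,p] = E_p/2 = -1, [pp,q] = F_p - E_q/2 = -85/48, [pq,p] = E_q/2 = 0, [pq,q] = G_p/2 = 0, [qq,p] = F_q - G_p/2 = 53/12, [qq,q] = G_q/2 = 3833/576
Gamma^p_ij = (G*[ij,p] - F*[ij,q])/(EG - F^2), Gamma^q_ij = (E*[ij,q] - F*[ij,p])/(EG - F^2)

Answer: Gamma_ppp = 3072/18269, Gamma_ppq = 0, Gamma_pqq = 19808/18269, Gamma_qpp = -8112/18269, Gamma_qpq = 0, Gamma_qqq = 11636/18269


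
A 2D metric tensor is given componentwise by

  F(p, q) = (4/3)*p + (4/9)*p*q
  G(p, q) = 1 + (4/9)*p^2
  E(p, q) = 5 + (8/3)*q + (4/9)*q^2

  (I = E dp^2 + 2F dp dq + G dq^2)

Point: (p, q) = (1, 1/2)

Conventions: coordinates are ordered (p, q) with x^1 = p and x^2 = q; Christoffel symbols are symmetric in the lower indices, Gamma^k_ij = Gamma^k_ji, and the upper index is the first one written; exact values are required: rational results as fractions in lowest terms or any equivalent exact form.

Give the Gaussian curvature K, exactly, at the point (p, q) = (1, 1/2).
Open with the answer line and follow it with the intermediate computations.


Answer: K = -9/961

E = 58/9, F = 14/9, G = 13/9, EG - F^2 = 62/9 at the point
E_p = 0, E_q = 28/9, F_p = 14/9, F_q = 4/9, G_p = 8/9, G_q = 0
E_qq = 8/9, F_pq = 4/9, G_pp = 8/9
Brioschi: K = (det M1 - det M2) / (EG - F^2)^2 with the standard first/second-derivative matrices M1, M2.
M1 = [[-E_qq/2 + F_pq - G_pp/2, E_p/2, F_p - E_q/2], [F_q - G_p/2, E, F], [G_q/2, F, G]] = [[-4/9, 0, 0], [0, 58/9, 14/9], [0, 14/9, 13/9]]; det M1 = -248/81
M2 = [[0, E_q/2, G_p/2], [E_q/2, E, F], [G_p/2, F, G]] = [[0, 14/9, 4/9], [14/9, 58/9, 14/9], [4/9, 14/9, 13/9]]; det M2 = -212/81
det M1 - det M2 = -4/9; K = -4/9 / (62/9)^2 = -9/961


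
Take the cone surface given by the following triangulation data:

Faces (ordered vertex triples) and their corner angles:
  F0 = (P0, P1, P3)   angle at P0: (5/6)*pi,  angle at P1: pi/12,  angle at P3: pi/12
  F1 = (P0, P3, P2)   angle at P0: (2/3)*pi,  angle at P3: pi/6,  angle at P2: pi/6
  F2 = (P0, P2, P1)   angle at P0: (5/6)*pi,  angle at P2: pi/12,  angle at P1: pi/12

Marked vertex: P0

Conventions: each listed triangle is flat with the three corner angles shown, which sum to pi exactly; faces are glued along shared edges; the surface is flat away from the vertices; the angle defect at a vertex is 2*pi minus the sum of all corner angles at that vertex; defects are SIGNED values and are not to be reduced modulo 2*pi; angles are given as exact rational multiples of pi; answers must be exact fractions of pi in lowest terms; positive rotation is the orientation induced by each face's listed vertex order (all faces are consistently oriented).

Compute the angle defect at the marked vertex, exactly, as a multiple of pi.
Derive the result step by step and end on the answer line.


Sum of corner angles at P0: (7/3)*pi
defect = 2*pi - (7/3)*pi

Answer: defect(P0) = -pi/3


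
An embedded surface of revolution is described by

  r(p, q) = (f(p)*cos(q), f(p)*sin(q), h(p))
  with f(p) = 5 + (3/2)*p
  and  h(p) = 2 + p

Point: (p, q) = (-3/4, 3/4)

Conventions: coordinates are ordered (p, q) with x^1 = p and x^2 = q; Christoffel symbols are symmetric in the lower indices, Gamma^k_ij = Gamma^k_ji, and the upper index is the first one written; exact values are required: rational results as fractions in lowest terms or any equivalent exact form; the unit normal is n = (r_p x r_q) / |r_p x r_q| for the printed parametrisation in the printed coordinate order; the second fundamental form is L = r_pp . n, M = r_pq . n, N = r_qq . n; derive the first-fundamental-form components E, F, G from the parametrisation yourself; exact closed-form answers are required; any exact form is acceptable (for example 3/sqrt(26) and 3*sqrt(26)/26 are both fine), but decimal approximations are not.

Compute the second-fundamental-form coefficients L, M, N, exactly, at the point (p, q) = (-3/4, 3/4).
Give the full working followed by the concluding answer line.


f = 31/8, f' = 3/2, f'' = 0, h' = 1, h'' = 0
E = 13/4, F = 0, G = 961/64; answer radicand W^2 = 13/4
unnormalised second-form numerators: l = 0, m = 0, n = 31/8; L = l/sqrt(13/4), and similarly M = m/sqrt(W^2), N = n/sqrt(W^2)

Answer: L = 0, M = 0, N = 31*sqrt(13)/52


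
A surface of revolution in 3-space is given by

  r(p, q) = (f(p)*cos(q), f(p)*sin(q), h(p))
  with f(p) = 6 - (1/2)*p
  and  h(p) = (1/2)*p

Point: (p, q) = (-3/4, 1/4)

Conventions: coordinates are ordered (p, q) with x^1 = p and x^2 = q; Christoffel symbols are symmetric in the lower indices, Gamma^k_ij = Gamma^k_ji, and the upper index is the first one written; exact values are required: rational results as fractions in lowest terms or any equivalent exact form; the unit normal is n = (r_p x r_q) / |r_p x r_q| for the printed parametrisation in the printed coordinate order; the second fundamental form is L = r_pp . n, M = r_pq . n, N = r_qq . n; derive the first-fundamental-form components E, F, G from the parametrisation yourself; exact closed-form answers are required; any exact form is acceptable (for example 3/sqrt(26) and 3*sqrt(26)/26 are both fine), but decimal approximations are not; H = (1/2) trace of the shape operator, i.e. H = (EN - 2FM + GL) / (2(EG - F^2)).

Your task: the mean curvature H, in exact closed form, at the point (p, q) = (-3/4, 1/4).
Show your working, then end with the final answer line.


f = 51/8, f' = -1/2, f'' = 0, h' = 1/2, h'' = 0
E = 1/2, F = 0, G = 2601/64; answer radicand W^2 = 1/2
unnormalised second-form numerators: l = 0, m = 0, n = 51/16; L = l/sqrt(1/2), and similarly M = m/sqrt(W^2), N = n/sqrt(W^2)
H = (E*n - 2*F*m + G*l) / (2*(EG - F^2)*sqrt(W^2)); E*n - 2*F*m + G*l = 51/32, EG - F^2 = 2601/128, so H = (2/51)/sqrt(1/2)

Answer: H = 2*sqrt(2)/51


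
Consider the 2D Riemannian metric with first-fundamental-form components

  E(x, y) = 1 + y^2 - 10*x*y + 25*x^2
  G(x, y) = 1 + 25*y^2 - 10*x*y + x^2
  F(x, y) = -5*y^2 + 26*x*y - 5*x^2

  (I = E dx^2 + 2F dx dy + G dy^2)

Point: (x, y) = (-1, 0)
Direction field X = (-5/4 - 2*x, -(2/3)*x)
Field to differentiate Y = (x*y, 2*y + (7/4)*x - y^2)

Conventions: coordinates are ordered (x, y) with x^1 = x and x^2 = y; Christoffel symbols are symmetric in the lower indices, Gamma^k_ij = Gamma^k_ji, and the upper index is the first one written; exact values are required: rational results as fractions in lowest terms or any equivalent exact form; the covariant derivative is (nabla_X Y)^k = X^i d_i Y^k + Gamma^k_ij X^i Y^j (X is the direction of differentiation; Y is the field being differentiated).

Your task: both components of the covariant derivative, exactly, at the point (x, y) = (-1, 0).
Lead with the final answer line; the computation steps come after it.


Answer: (nabla_X Y)^x = 221/1296, (nabla_X Y)^y = 803/324

E = 26, F = -5, G = 2 at the point
E_x = -50, E_y = 10, F_x = 10, F_y = -26, G_x = -2, G_y = 10
EG - F^2 = 27;  g^inv = (1/27) * [[2, 5], [5, 26]]
first-kind symbols [ij,l] = (1/2)(d_i g_jl + d_j g_il - d_l g_ij): [xx,x] = E_x/2 = -25, [xx,y] = F_x - E_y/2 = 5, [xy,x] = E_y/2 = 5, [xy,y] = G_x/2 = -1, [yy,x] = F_y - G_x/2 = -25, [yy,y] = G_y/2 = 5
Gamma^x_ij = (G*[ij,x] - F*[ij,y])/(EG - F^2), Gamma^y_ij = (E*[ij,y] - F*[ij,x])/(EG - F^2)
Gamma_xxx = -25/27, Gamma_xxy = 5/27, Gamma_xyy = -25/27, Gamma_yxx = 5/27, Gamma_yxy = -1/27, Gamma_yyy = 5/27
X = (3/4, 2/3), Y = (0, -7/4) at the point


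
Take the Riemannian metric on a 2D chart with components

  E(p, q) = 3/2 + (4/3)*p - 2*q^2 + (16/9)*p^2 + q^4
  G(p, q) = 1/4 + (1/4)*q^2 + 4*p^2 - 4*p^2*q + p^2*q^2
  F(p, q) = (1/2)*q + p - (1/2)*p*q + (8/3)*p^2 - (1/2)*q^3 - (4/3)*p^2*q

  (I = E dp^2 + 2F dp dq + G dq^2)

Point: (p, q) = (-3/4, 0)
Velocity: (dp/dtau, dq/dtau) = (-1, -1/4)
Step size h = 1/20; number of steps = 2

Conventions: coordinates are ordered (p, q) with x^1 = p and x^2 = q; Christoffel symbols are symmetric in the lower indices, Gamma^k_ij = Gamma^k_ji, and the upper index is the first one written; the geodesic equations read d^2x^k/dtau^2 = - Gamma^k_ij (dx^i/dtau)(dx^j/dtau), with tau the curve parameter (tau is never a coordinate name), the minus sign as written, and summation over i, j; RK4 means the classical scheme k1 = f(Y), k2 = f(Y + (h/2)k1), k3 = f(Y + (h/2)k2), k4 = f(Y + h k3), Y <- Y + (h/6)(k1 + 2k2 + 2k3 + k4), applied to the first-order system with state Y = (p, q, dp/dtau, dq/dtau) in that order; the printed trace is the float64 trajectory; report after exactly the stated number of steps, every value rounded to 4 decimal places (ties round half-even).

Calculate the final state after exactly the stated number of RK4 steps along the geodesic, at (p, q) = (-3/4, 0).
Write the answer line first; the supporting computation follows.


Answer: p = -0.8531, q = -0.0156, dp/dtau = -1.0585, dq/dtau = -0.0697

f(Y) = (dp/dtau, dq/dtau, -Gamma^p_ij Y'^i Y'^j, -Gamma^q_ij Y'^i Y'^j) with the Gammas evaluated at the stage position; h = 0.050000; intermediate values shown to 6 dp
step 0: p = -0.7500, q = 0.0000, dp/dtau = -1.0000, dq/dtau = -0.2500
step 1:
  k1: at (p, q) = (-0.750000, 0.000000), (dp/dtau, dq/dtau) = (-1.000000, -0.250000); Gamma_ppp = 0.183007, Gamma_ppq = 0.705882, Gamma_pqq = 2.715686, Gamma_qpp = -1.254902, Gamma_qpq = -1.411765, Gamma_qqq = -1.264706; k1 = (-1.000000, -0.250000, -0.705678, 2.039828)
  k2: at (p, q) = (-0.775000, -0.006250), (dp/dtau, dq/dtau) = (-1.017642, -0.199004); Gamma_ppp = 0.208185, Gamma_ppq = 0.765387, Gamma_pqq = 2.799863, Gamma_qpp = -1.247442, Gamma_qpq = -1.406426, Gamma_qqq = -1.319415; k2 = (-1.017642, -0.199004, -0.636482, 1.913742)
  k3: at (p, q) = (-0.775441, -0.004975), (dp/dtau, dq/dtau) = (-1.015912, -0.202156); Gamma_ppp = 0.208568, Gamma_ppq = 0.764503, Gamma_pqq = 2.798923, Gamma_qpp = -1.247009, Gamma_qpq = -1.405932, Gamma_qqq = -1.320963; k3 = (-1.015912, -0.202156, -0.643659, 1.918475)
  k4: at (p, q) = (-0.800796, -0.010108), (dp/dtau, dq/dtau) = (-1.032183, -0.154076); Gamma_ppp = 0.234958, Gamma_ppq = 0.823492, Gamma_pqq = 2.882776, Gamma_qpp = -1.239369, Gamma_qpq = -1.402281, Gamma_qqq = -1.376731; k4 = (-1.032183, -0.154076, -0.580688, 1.799131)
  Y <- Y + (h/6)(k1 + 2k2 + 2k3 + k4): p = -0.8008, q = -0.0101, dp/dtau = -1.0321, dq/dtau = -0.1541
step 2:
  k1: at (p, q) = (-0.800827, -0.010053), (dp/dtau, dq/dtau) = (-1.032055, -0.154138); Gamma_ppp = 0.234987, Gamma_ppq = 0.823479, Gamma_pqq = 2.882769, Gamma_qpp = -1.239349, Gamma_qpq = -1.402259, Gamma_qqq = -1.376825; k1 = (-1.032055, -0.154138, -0.580782, 1.798930)
  k2: at (p, q) = (-0.826629, -0.013907), (dp/dtau, dq/dtau) = (-1.046575, -0.109165); Gamma_ppp = 0.262555, Gamma_ppq = 0.881820, Gamma_pqq = 2.966123, Gamma_qpp = -1.231717, Gamma_qpq = -1.400162, Gamma_qqq = -1.433890; k2 = (-1.046575, -0.109165, -0.524424, 1.686147)
  k3: at (p, q) = (-0.826992, -0.012782), (dp/dtau, dq/dtau) = (-1.045166, -0.111985); Gamma_ppp = 0.262845, Gamma_ppq = 0.880928, Gamma_pqq = 2.965053, Gamma_qpp = -1.231461, Gamma_qpq = -1.399791, Gamma_qqq = -1.435133; k3 = (-1.045166, -0.111985, -0.530520, 1.690881)
  k4: at (p, q) = (-0.853086, -0.015653), (dp/dtau, dq/dtau) = (-1.058581, -0.069594); Gamma_ppp = 0.291321, Gamma_ppq = 0.938592, Gamma_pqq = 3.047698, Gamma_qpp = -1.224235, Gamma_qpq = -1.399333, Gamma_qqq = -1.492932; k4 = (-1.058581, -0.069594, -0.479508, 1.585284)
  Y <- Y + (h/6)(k1 + 2k2 + 2k3 + k4): p = -0.8531, q = -0.0156, dp/dtau = -1.0585, dq/dtau = -0.0697


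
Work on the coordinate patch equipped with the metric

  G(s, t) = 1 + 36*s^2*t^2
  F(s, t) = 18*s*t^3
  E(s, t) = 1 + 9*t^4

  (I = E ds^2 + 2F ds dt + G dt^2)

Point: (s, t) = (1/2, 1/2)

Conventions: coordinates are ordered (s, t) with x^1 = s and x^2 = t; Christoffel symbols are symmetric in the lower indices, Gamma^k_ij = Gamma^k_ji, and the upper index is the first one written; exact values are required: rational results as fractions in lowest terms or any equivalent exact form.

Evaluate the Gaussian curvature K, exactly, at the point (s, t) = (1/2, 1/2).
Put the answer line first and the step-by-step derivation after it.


Answer: K = -2304/3721

E = 25/16, F = 9/8, G = 13/4, EG - F^2 = 61/16 at the point
E_s = 0, E_t = 9/2, F_s = 9/4, F_t = 27/4, G_s = 9, G_t = 9
E_tt = 27, F_st = 27/2, G_ss = 18
Using the Brioschi determinant formula for K from the metric derivatives:
M1 = [[-E_tt/2 + F_st - G_ss/2, E_s/2, F_s - E_t/2], [F_t - G_s/2, E, F], [G_t/2, F, G]] = [[-9, 0, 0], [9/4, 25/16, 9/8], [9/2, 9/8, 13/4]]; det M1 = -549/16
M2 = [[0, E_t/2, G_s/2], [E_t/2, E, F], [G_s/2, F, G]] = [[0, 9/4, 9/2], [9/4, 25/16, 9/8], [9/2, 9/8, 13/4]]; det M2 = -405/16
det M1 - det M2 = -9; K = -9 / (61/16)^2 = -2304/3721


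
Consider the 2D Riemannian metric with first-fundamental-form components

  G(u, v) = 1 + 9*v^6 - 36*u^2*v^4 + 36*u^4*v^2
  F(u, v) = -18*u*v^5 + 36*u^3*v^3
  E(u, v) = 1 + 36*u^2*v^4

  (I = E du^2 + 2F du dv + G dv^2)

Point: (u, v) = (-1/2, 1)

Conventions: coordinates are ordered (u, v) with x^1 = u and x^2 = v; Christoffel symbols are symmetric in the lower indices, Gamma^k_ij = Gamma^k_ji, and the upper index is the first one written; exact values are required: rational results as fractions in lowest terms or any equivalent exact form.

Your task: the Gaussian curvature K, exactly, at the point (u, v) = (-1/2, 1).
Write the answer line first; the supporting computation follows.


Answer: K = -1296/2401

E = 10, F = 9/2, G = 13/4, EG - F^2 = 49/4 at the point
E_u = -36, E_v = 36, F_u = 9, F_v = 63/2, G_u = 18, G_v = 45/2
E_vv = 108, F_uv = -9, G_uu = 36
Compute both Brioschi determinants and normalise by (EG - F^2)^2.
M1 = [[-E_vv/2 + F_uv - G_uu/2, E_u/2, F_u - E_v/2], [F_v - G_u/2, E, F], [G_v/2, F, G]] = [[-81, -18, -9], [45/2, 10, 9/2], [45/4, 9/2, 13/4]]; det M1 = -486
M2 = [[0, E_v/2, G_u/2], [E_v/2, E, F], [G_u/2, F, G]] = [[0, 18, 9], [18, 10, 9/2], [9, 9/2, 13/4]]; det M2 = -405
det M1 - det M2 = -81; K = -81 / (49/4)^2 = -1296/2401


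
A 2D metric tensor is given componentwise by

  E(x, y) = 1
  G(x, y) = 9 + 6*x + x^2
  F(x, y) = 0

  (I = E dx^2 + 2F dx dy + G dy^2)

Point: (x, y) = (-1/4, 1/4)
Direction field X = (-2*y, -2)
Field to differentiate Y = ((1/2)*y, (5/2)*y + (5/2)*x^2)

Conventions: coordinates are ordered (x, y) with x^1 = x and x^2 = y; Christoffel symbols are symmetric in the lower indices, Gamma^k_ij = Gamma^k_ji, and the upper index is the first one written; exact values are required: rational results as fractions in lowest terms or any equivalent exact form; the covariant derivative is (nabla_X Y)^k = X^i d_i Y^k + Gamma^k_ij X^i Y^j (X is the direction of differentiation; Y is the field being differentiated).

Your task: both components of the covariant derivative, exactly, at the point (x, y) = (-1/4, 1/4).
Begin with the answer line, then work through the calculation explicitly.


Answer: (nabla_X Y)^x = 211/64, (nabla_X Y)^y = -811/176

E = 1, F = 0, G = 121/16 at the point
E_x = 0, E_y = 0, F_x = 0, F_y = 0, G_x = 11/2, G_y = 0
EG - F^2 = 121/16;  g^inv = (16/121) * [[121/16, 0], [0, 1]]
first-kind symbols [ij,l] = (1/2)(d_i g_jl + d_j g_il - d_l g_ij): [xx,x] = E_x/2 = 0, [xx,y] = F_x - E_y/2 = 0, [xy,x] = E_y/2 = 0, [xy,y] = G_x/2 = 11/4, [yy,x] = F_y - G_x/2 = -11/4, [yy,y] = G_y/2 = 0
Gamma^x_ij = (G*[ij,x] - F*[ij,y])/(EG - F^2), Gamma^y_ij = (E*[ij,y] - F*[ij,x])/(EG - F^2)
Gamma_xxx = 0, Gamma_xxy = 0, Gamma_xyy = -11/4, Gamma_yxx = 0, Gamma_yxy = 4/11, Gamma_yyy = 0
X = (-1/2, -2), Y = (1/8, 25/32) at the point


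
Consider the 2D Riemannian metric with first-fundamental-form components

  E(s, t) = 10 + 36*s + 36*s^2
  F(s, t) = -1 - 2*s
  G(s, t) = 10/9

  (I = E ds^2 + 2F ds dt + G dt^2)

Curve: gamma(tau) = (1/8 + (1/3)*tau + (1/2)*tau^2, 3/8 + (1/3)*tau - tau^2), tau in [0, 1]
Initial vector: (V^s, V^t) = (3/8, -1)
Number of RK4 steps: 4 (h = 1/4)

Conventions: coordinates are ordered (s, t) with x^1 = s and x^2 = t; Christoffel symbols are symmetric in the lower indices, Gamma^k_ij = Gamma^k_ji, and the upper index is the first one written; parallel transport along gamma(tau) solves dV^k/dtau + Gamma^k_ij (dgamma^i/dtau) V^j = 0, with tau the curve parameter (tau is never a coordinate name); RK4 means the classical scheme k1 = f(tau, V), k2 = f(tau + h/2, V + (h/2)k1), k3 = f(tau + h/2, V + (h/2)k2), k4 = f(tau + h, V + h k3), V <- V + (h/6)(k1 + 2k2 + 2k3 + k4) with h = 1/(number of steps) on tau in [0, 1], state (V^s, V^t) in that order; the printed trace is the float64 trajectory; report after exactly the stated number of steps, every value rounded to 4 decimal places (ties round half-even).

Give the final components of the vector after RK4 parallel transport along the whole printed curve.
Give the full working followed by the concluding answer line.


gamma'(tau) = (1/3 + tau, 1/3 - 2*tau); f(tau, V)^k = -Gamma^k_ij(gamma(tau)) gamma'^i(tau) V^j; h = 1/4; intermediate values shown to 6 dp
curve data and Christoffel symbols at the stage parameters:
  tau = 0.000000: gamma = (0.125000, 0.375000), gamma' = (0.333333, 0.333333); Gamma_sss = 1.482838, Gamma_sst = 0.000000, Gamma_stt = 0.000000, Gamma_tss = -0.131808, Gamma_tst = 0.000000, Gamma_ttt = 0.000000
  tau = 0.125000: gamma = (0.174479, 0.401042), gamma' = (0.458333, 0.083333); Gamma_sss = 1.388428, Gamma_sst = 0.000000, Gamma_stt = 0.000000, Gamma_tss = -0.114362, Gamma_tst = 0.000000, Gamma_ttt = 0.000000
  tau = 0.250000: gamma = (0.239583, 0.395833), gamma' = (0.583333, -0.166667); Gamma_sss = 1.279893, Gamma_sst = 0.000000, Gamma_stt = 0.000000, Gamma_tss = -0.096142, Gamma_tst = 0.000000, Gamma_ttt = 0.000000
  tau = 0.375000: gamma = (0.320312, 0.359375), gamma' = (0.708333, -0.416667); Gamma_sss = 1.165586, Gamma_sst = 0.000000, Gamma_stt = 0.000000, Gamma_tss = -0.078939, Gamma_tst = 0.000000, Gamma_ttt = 0.000000
  tau = 0.500000: gamma = (0.416667, 0.291667), gamma' = (0.833333, -0.666667); Gamma_sss = 1.052259, Gamma_sst = 0.000000, Gamma_stt = 0.000000, Gamma_tss = -0.063773, Gamma_tst = 0.000000, Gamma_ttt = 0.000000
  tau = 0.625000: gamma = (0.528646, 0.192708), gamma' = (0.958333, -0.916667); Gamma_sss = 0.944599, Gamma_sst = 0.000000, Gamma_stt = 0.000000, Gamma_tss = -0.051016, Gamma_tst = 0.000000, Gamma_ttt = 0.000000
  tau = 0.750000: gamma = (0.656250, 0.062500), gamma' = (1.083333, -1.166667); Gamma_sss = 0.845349, Gamma_sst = 0.000000, Gamma_stt = 0.000000, Gamma_tss = -0.040617, Gamma_tst = 0.000000, Gamma_ttt = 0.000000
  tau = 0.875000: gamma = (0.799479, -0.098958), gamma' = (1.208333, -1.416667); Gamma_sss = 0.755726, Gamma_sst = 0.000000, Gamma_stt = 0.000000, Gamma_tss = -0.032309, Gamma_tst = 0.000000, Gamma_ttt = 0.000000
  tau = 1.000000: gamma = (0.958333, -0.291667), gamma' = (1.333333, -1.666667); Gamma_sss = 0.675905, Gamma_sst = 0.000000, Gamma_stt = 0.000000, Gamma_tss = -0.025749, Gamma_tst = 0.000000, Gamma_ttt = 0.000000
step 0: V^s = 0.3750, V^t = -1.0000
step 1: k1 = (-0.185355, 0.016476), k2 = (-0.223892, 0.018442), k3 = (-0.220826, 0.018189), k4 = (-0.238759, 0.017935); V <- V + (h/6)(k1 + 2k2 + 2k3 + k4): V^s = 0.3203, V^t = -0.9955
step 2: k1 = (-0.239114, 0.017962), k2 = (-0.239744, 0.016237), k3 = (-0.239679, 0.016232), k4 = (-0.228295, 0.013836); V <- V + (h/6)(k1 + 2k2 + 2k3 + k4): V^s = 0.2608, V^t = -0.9915
step 3: k1 = (-0.228727, 0.013862), k2 = (-0.210243, 0.011355), k3 = (-0.212334, 0.011468), k4 = (-0.190264, 0.009142); V <- V + (h/6)(k1 + 2k2 + 2k3 + k4): V^s = 0.2082, V^t = -0.9886
step 4: k1 = (-0.190640, 0.009160), k2 = (-0.168332, 0.007197), k3 = (-0.170879, 0.007305), k4 = (-0.149104, 0.005680); V <- V + (h/6)(k1 + 2k2 + 2k3 + k4): V^s = 0.1657, V^t = -0.9868

Answer: V^s = 0.1657, V^t = -0.9868
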